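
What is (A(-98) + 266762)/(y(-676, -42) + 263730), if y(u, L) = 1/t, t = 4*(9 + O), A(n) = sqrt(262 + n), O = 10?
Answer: 20273912/20043481 + 152*sqrt(41)/20043481 ≈ 1.0115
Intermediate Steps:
t = 76 (t = 4*(9 + 10) = 4*19 = 76)
y(u, L) = 1/76
(A(-98) + 266762)/(y(-676, -42) + 263730) = (sqrt(262 - 98) + 266762)/(1/76 + 263730) = (sqrt(164) + 266762)/(20043481/76) = (2*sqrt(41) + 266762)*(76/20043481) = (266762 + 2*sqrt(41))*(76/20043481) = 20273912/20043481 + 152*sqrt(41)/20043481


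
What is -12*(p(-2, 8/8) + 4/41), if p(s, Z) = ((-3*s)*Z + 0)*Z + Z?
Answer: -3492/41 ≈ -85.171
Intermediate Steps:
p(s, Z) = Z - 3*s*Z**2 (p(s, Z) = (-3*Z*s + 0)*Z + Z = (-3*Z*s)*Z + Z = -3*s*Z**2 + Z = Z - 3*s*Z**2)
-12*(p(-2, 8/8) + 4/41) = -12*((8/8)*(1 - 3*8/8*(-2)) + 4/41) = -12*((8*(1/8))*(1 - 3*8*(1/8)*(-2)) + 4*(1/41)) = -12*(1*(1 - 3*1*(-2)) + 4/41) = -12*(1*(1 + 6) + 4/41) = -12*(1*7 + 4/41) = -12*(7 + 4/41) = -12*291/41 = -3492/41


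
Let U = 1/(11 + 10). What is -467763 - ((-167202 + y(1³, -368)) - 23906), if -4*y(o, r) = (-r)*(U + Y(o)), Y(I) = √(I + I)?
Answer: -5809663/21 + 92*√2 ≈ -2.7652e+5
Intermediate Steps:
U = 1/21 ≈ 0.047619
Y(I) = √2*√I (Y(I) = √(2*I) = √2*√I)
y(o, r) = r*(1/21 + √2*√o)/4 (y(o, r) = -(-r)*(1/21 + √2*√o)/4 = -(-1)*r*(1/21 + √2*√o)/4 = r*(1/21 + √2*√o)/4)
-467763 - ((-167202 + y(1³, -368)) - 23906) = -467763 - ((-167202 + (1/84)*(-368)*(1 + 21*√2*√(1³))) - 23906) = -467763 - ((-167202 + (1/84)*(-368)*(1 + 21*√2*√1)) - 23906) = -467763 - ((-167202 + (1/84)*(-368)*(1 + 21*√2*1)) - 23906) = -467763 - ((-167202 + (1/84)*(-368)*(1 + 21*√2)) - 23906) = -467763 - ((-167202 + (-92/21 - 92*√2)) - 23906) = -467763 - ((-3511334/21 - 92*√2) - 23906) = -467763 - (-4013360/21 - 92*√2) = -467763 + (4013360/21 + 92*√2) = -5809663/21 + 92*√2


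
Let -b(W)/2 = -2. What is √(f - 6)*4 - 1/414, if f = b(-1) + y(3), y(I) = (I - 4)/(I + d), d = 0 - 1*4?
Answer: -1/414 + 4*I ≈ -0.0024155 + 4.0*I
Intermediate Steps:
d = -4 (d = 0 - 4 = -4)
b(W) = 4 (b(W) = -2*(-2) = 4)
y(I) = 1 (y(I) = (I - 4)/(I - 4) = (-4 + I)/(-4 + I) = 1)
f = 5 (f = 4 + 1 = 5)
√(f - 6)*4 - 1/414 = √(5 - 6)*4 - 1/414 = √(-1)*4 - 1*1/414 = I*4 - 1/414 = 4*I - 1/414 = -1/414 + 4*I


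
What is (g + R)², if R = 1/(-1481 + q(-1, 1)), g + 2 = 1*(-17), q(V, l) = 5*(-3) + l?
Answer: 806900836/2235025 ≈ 361.03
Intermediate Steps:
q(V, l) = -15 + l
g = -19 (g = -2 + 1*(-17) = -2 - 17 = -19)
R = -1/1495 (R = 1/(-1481 + (-15 + 1)) = 1/(-1481 - 14) = 1/(-1495) = -1/1495 ≈ -0.00066890)
(g + R)² = (-19 - 1/1495)² = (-28406/1495)² = 806900836/2235025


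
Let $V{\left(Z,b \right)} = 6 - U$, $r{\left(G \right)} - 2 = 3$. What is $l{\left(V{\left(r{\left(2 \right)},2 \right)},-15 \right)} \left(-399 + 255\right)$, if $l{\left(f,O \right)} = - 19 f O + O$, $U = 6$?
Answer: $2160$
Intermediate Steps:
$r{\left(G \right)} = 5$ ($r{\left(G \right)} = 2 + 3 = 5$)
$V{\left(Z,b \right)} = 0$ ($V{\left(Z,b \right)} = 6 - 6 = 0$)
$l{\left(f,O \right)} = O - 19 O f$ ($l{\left(f,O \right)} = - 19 O f + O = O - 19 O f$)
$l{\left(V{\left(r{\left(2 \right)},2 \right)},-15 \right)} \left(-399 + 255\right) = - 15 \left(1 - 0\right) \left(-399 + 255\right) = - 15 \left(1 + 0\right) \left(-144\right) = \left(-15\right) 1 \left(-144\right) = \left(-15\right) \left(-144\right) = 2160$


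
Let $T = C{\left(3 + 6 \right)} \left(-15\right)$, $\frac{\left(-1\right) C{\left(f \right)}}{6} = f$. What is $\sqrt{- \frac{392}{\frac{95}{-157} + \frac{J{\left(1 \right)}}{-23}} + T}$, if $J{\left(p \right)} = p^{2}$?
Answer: $\frac{\sqrt{1939487486}}{1171} \approx 37.609$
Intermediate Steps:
$C{\left(f \right)} = - 6 f$
$T = 810$ ($T = - 6 \left(3 + 6\right) \left(-15\right) = \left(-6\right) 9 \left(-15\right) = \left(-54\right) \left(-15\right) = 810$)
$\sqrt{- \frac{392}{\frac{95}{-157} + \frac{J{\left(1 \right)}}{-23}} + T} = \sqrt{- \frac{392}{\frac{95}{-157} + \frac{1^{2}}{-23}} + 810} = \sqrt{- \frac{392}{95 \left(- \frac{1}{157}\right) + 1 \left(- \frac{1}{23}\right)} + 810} = \sqrt{- \frac{392}{- \frac{95}{157} - \frac{1}{23}} + 810} = \sqrt{- \frac{392}{- \frac{2342}{3611}} + 810} = \sqrt{\left(-392\right) \left(- \frac{3611}{2342}\right) + 810} = \sqrt{\frac{707756}{1171} + 810} = \sqrt{\frac{1656266}{1171}} = \frac{\sqrt{1939487486}}{1171}$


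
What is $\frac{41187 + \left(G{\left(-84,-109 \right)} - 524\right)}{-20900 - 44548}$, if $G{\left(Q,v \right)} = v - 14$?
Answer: $- \frac{10135}{16362} \approx -0.61942$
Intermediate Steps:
$G{\left(Q,v \right)} = -14 + v$ ($G{\left(Q,v \right)} = v - 14 = -14 + v$)
$\frac{41187 + \left(G{\left(-84,-109 \right)} - 524\right)}{-20900 - 44548} = \frac{41187 - 647}{-20900 - 44548} = \frac{41187 - 647}{-65448} = \left(41187 - 647\right) \left(- \frac{1}{65448}\right) = 40540 \left(- \frac{1}{65448}\right) = - \frac{10135}{16362}$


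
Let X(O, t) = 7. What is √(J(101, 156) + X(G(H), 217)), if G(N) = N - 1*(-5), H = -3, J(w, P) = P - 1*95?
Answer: 2*√17 ≈ 8.2462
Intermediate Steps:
J(w, P) = -95 + P (J(w, P) = P - 95 = -95 + P)
G(N) = 5 + N (G(N) = N + 5 = 5 + N)
√(J(101, 156) + X(G(H), 217)) = √((-95 + 156) + 7) = √(61 + 7) = √68 = 2*√17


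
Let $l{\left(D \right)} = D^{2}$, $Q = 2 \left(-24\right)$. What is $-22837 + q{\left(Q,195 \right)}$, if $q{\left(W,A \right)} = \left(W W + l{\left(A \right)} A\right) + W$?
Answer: $7394294$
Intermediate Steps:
$Q = -48$
$q{\left(W,A \right)} = W + A^{3} + W^{2}$ ($q{\left(W,A \right)} = \left(W W + A^{2} A\right) + W = \left(W^{2} + A^{3}\right) + W = \left(A^{3} + W^{2}\right) + W = W + A^{3} + W^{2}$)
$-22837 + q{\left(Q,195 \right)} = -22837 + \left(-48 + 195^{3} + \left(-48\right)^{2}\right) = -22837 + \left(-48 + 7414875 + 2304\right) = -22837 + 7417131 = 7394294$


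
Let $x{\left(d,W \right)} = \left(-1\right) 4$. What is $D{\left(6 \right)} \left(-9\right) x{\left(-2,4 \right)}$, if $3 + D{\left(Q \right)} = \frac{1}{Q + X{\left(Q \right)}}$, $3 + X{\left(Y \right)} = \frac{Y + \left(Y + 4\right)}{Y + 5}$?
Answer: $- \frac{4896}{49} \approx -99.918$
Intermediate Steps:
$x{\left(d,W \right)} = -4$
$X{\left(Y \right)} = -3 + \frac{4 + 2 Y}{5 + Y}$ ($X{\left(Y \right)} = -3 + \frac{Y + \left(Y + 4\right)}{Y + 5} = -3 + \frac{Y + \left(4 + Y\right)}{5 + Y} = -3 + \frac{4 + 2 Y}{5 + Y}$)
$D{\left(Q \right)} = -3 + \frac{1}{Q + \frac{-11 - Q}{5 + Q}}$
$D{\left(6 \right)} \left(-9\right) x{\left(-2,4 \right)} = \frac{38 - 66 - 3 \cdot 6^{2}}{-11 + 6^{2} + 4 \cdot 6} \left(-9\right) \left(-4\right) = \frac{38 - 66 - 108}{-11 + 36 + 24} \left(-9\right) \left(-4\right) = \frac{38 - 66 - 108}{49} \left(-9\right) \left(-4\right) = \frac{1}{49} \left(-136\right) \left(-9\right) \left(-4\right) = \left(- \frac{136}{49}\right) \left(-9\right) \left(-4\right) = \frac{1224}{49} \left(-4\right) = - \frac{4896}{49}$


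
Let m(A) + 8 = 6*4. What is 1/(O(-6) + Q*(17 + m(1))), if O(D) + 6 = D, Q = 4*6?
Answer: 1/780 ≈ 0.0012821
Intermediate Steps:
Q = 24
O(D) = -6 + D
m(A) = 16 (m(A) = -8 + 6*4 = -8 + 24 = 16)
1/(O(-6) + Q*(17 + m(1))) = 1/((-6 - 6) + 24*(17 + 16)) = 1/(-12 + 24*33) = 1/(-12 + 792) = 1/780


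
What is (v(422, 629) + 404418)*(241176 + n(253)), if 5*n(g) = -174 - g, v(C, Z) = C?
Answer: 97603118504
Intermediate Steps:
n(g) = -174/5 - g/5 (n(g) = (-174 - g)/5 = -174/5 - g/5)
(v(422, 629) + 404418)*(241176 + n(253)) = (422 + 404418)*(241176 + (-174/5 - ⅕*253)) = 404840*(241176 + (-174/5 - 253/5)) = 404840*(241176 - 427/5) = 404840*(1205453/5) = 97603118504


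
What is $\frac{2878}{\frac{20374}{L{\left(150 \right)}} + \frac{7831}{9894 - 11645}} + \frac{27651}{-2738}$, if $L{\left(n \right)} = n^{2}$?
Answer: $- \frac{157168236410763}{192375474994} \approx -816.99$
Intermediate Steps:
$\frac{2878}{\frac{20374}{L{\left(150 \right)}} + \frac{7831}{9894 - 11645}} + \frac{27651}{-2738} = \frac{2878}{\frac{20374}{150^{2}} + \frac{7831}{9894 - 11645}} + \frac{27651}{-2738} = \frac{2878}{\frac{20374}{22500} + \frac{7831}{9894 - 11645}} + 27651 \left(- \frac{1}{2738}\right) = \frac{2878}{20374 \cdot \frac{1}{22500} + \frac{7831}{-1751}} - \frac{27651}{2738} = \frac{2878}{\frac{10187}{11250} + 7831 \left(- \frac{1}{1751}\right)} - \frac{27651}{2738} = \frac{2878}{\frac{10187}{11250} - \frac{7831}{1751}} - \frac{27651}{2738} = \frac{2878}{- \frac{70261313}{19698750}} - \frac{27651}{2738} = 2878 \left(- \frac{19698750}{70261313}\right) - \frac{27651}{2738} = - \frac{56693002500}{70261313} - \frac{27651}{2738} = - \frac{157168236410763}{192375474994}$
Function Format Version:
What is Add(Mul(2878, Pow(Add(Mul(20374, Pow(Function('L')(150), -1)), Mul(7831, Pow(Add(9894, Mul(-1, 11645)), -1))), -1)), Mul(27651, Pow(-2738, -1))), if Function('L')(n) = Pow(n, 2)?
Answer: Rational(-157168236410763, 192375474994) ≈ -816.99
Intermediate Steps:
Add(Mul(2878, Pow(Add(Mul(20374, Pow(Function('L')(150), -1)), Mul(7831, Pow(Add(9894, Mul(-1, 11645)), -1))), -1)), Mul(27651, Pow(-2738, -1))) = Add(Mul(2878, Pow(Add(Mul(20374, Pow(Pow(150, 2), -1)), Mul(7831, Pow(Add(9894, Mul(-1, 11645)), -1))), -1)), Mul(27651, Pow(-2738, -1))) = Add(Mul(2878, Pow(Add(Mul(20374, Pow(22500, -1)), Mul(7831, Pow(Add(9894, -11645), -1))), -1)), Mul(27651, Rational(-1, 2738))) = Add(Mul(2878, Pow(Add(Mul(20374, Rational(1, 22500)), Mul(7831, Pow(-1751, -1))), -1)), Rational(-27651, 2738)) = Add(Mul(2878, Pow(Add(Rational(10187, 11250), Mul(7831, Rational(-1, 1751))), -1)), Rational(-27651, 2738)) = Add(Mul(2878, Pow(Add(Rational(10187, 11250), Rational(-7831, 1751)), -1)), Rational(-27651, 2738)) = Add(Mul(2878, Pow(Rational(-70261313, 19698750), -1)), Rational(-27651, 2738)) = Add(Mul(2878, Rational(-19698750, 70261313)), Rational(-27651, 2738)) = Add(Rational(-56693002500, 70261313), Rational(-27651, 2738)) = Rational(-157168236410763, 192375474994)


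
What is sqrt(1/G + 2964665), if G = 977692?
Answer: 3*sqrt(78718579516695507)/488846 ≈ 1721.8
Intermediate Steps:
sqrt(1/G + 2964665) = sqrt(1/977692 + 2964665) = sqrt(2898529253181/977692) = 3*sqrt(78718579516695507)/488846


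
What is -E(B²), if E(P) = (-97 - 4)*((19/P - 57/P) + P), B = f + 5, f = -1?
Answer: 11009/8 ≈ 1376.1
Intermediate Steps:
B = 4 (B = -1 + 5 = 4)
E(P) = -101*P + 3838/P (E(P) = -101*(-38/P + P) = -101*(P - 38/P) = -101*P + 3838/P)
-E(B²) = -(-101*4² + 3838/(4²)) = -(-101*16 + 3838/16) = -(-1616 + 3838*(1/16)) = -(-1616 + 1919/8) = -1*(-11009/8) = 11009/8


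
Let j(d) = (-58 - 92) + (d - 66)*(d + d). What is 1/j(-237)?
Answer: 1/143472 ≈ 6.9700e-6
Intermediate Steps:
j(d) = -150 + 2*d*(-66 + d) (j(d) = -150 + (-66 + d)*(2*d) = -150 + 2*d*(-66 + d))
1/j(-237) = 1/(-150 - 132*(-237) + 2*(-237)²) = 1/(-150 + 31284 + 2*56169) = 1/(-150 + 31284 + 112338) = 1/143472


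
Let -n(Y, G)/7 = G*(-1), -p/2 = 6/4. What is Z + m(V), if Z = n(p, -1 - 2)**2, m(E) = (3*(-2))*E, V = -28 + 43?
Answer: 351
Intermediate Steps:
p = -3 (p = -12/4 = -2*3/2 = -3)
n(Y, G) = 7*G (n(Y, G) = -7*G*(-1) = -(-7)*G = 7*G)
V = 15
m(E) = -6*E
Z = 441 (Z = (7*(-1 - 2))**2 = (7*(-3))**2 = (-21)**2 = 441)
Z + m(V) = 441 - 6*15 = 441 - 90 = 351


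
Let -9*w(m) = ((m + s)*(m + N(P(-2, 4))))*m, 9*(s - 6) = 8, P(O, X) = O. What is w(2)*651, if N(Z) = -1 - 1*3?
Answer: 69440/27 ≈ 2571.9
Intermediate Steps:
N(Z) = -4 (N(Z) = -1 - 3 = -4)
s = 62/9 (s = 6 + (1/9)*8 = 6 + 8/9 = 62/9 ≈ 6.8889)
w(m) = -m*(-4 + m)*(62/9 + m)/9 (w(m) = -(m + 62/9)*(m - 4)*m/9 = -(62/9 + m)*(-4 + m)*m/9 = -(-4 + m)*(62/9 + m)*m/9 = -m*(-4 + m)*(62/9 + m)/9)
w(2)*651 = ((1/81)*2*(248 - 26*2 - 9*2**2))*651 = ((1/81)*2*(248 - 52 - 9*4))*651 = ((1/81)*2*(248 - 52 - 36))*651 = ((1/81)*2*160)*651 = (320/81)*651 = 69440/27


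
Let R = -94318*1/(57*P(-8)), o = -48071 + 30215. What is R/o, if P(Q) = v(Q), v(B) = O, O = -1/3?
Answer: -47159/169632 ≈ -0.27801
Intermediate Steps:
O = -⅓ (O = -1*⅓ = -⅓ ≈ -0.33333)
v(B) = -⅓
P(Q) = -⅓
o = -17856
R = 94318/19 (R = -94318/(57*(-⅓)) = -94318/(-19) = -94318*(-1/19) = 94318/19 ≈ 4964.1)
R/o = (94318/19)/(-17856) = (94318/19)*(-1/17856) = -47159/169632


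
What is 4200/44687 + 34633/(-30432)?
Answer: -1419830471/1359914784 ≈ -1.0441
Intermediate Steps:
4200/44687 + 34633/(-30432) = 4200*(1/44687) + 34633*(-1/30432) = 4200/44687 - 34633/30432 = -1419830471/1359914784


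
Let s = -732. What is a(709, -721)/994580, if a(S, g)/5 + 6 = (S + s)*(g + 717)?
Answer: 43/99458 ≈ 0.00043234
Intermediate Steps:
a(S, g) = -30 + 5*(-732 + S)*(717 + g) (a(S, g) = -30 + 5*((S - 732)*(g + 717)) = -30 + 5*((-732 + S)*(717 + g)) = -30 + 5*(-732 + S)*(717 + g))
a(709, -721)/994580 = (-2624250 - 3660*(-721) + 3585*709 + 5*709*(-721))/994580 = (-2624250 + 2638860 + 2541765 - 2555945)*(1/994580) = 430*(1/994580) = 43/99458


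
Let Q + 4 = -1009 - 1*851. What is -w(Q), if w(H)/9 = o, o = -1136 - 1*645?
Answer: 16029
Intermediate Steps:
Q = -1864 (Q = -4 + (-1009 - 1*851) = -4 + (-1009 - 851) = -4 - 1860 = -1864)
o = -1781 (o = -1136 - 645 = -1781)
w(H) = -16029 (w(H) = 9*(-1781) = -16029)
-w(Q) = -1*(-16029) = 16029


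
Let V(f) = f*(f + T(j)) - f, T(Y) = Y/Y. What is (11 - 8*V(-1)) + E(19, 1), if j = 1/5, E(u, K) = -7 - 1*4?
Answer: -8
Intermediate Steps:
E(u, K) = -11 (E(u, K) = -7 - 4 = -11)
j = 1/5 ≈ 0.20000
T(Y) = 1
V(f) = -f + f*(1 + f) (V(f) = f*(f + 1) - f = f*(1 + f) - f = -f + f*(1 + f))
(11 - 8*V(-1)) + E(19, 1) = (11 - 8*(-1)**2) - 11 = (11 - 8*1) - 11 = (11 - 8) - 11 = 3 - 11 = -8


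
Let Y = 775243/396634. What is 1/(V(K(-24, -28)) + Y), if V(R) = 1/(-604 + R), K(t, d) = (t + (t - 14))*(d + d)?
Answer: 81253308/158842397 ≈ 0.51153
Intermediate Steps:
K(t, d) = 2*d*(-14 + 2*t) (K(t, d) = (t + (-14 + t))*(2*d) = (-14 + 2*t)*(2*d) = 2*d*(-14 + 2*t))
Y = 110749/56662 (Y = 775243*(1/396634) = 110749/56662 ≈ 1.9546)
1/(V(K(-24, -28)) + Y) = 1/(1/(-604 + 4*(-28)*(-7 - 24)) + 110749/56662) = 1/(1/(-604 + 4*(-28)*(-31)) + 110749/56662) = 1/(1/(-604 + 3472) + 110749/56662) = 1/(1/2868 + 110749/56662) = 1/(158842397/81253308) = 81253308/158842397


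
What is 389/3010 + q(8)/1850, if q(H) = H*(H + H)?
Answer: 110493/556850 ≈ 0.19843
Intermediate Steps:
q(H) = 2*H² (q(H) = H*(2*H) = 2*H²)
389/3010 + q(8)/1850 = 389/3010 + (2*8²)/1850 = 389*(1/3010) + (2*64)*(1/1850) = 389/3010 + 128*(1/1850) = 389/3010 + 64/925 = 110493/556850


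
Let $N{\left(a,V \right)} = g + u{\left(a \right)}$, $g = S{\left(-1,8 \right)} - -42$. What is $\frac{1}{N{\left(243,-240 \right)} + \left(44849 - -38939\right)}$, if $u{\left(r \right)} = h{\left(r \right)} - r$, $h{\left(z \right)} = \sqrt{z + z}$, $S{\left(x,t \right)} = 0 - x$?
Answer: $\frac{41794}{3493476629} - \frac{9 \sqrt{6}}{6986953258} \approx 1.196 \cdot 10^{-5}$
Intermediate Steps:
$S{\left(x,t \right)} = - x$
$h{\left(z \right)} = \sqrt{2} \sqrt{z}$ ($h{\left(z \right)} = \sqrt{2 z} = \sqrt{2} \sqrt{z}$)
$u{\left(r \right)} = - r + \sqrt{2} \sqrt{r}$ ($u{\left(r \right)} = \sqrt{2} \sqrt{r} - r = - r + \sqrt{2} \sqrt{r}$)
$g = 43$ ($g = \left(-1\right) \left(-1\right) - -42 = 1 + 42 = 43$)
$N{\left(a,V \right)} = 43 - a + \sqrt{2} \sqrt{a}$ ($N{\left(a,V \right)} = 43 + \left(- a + \sqrt{2} \sqrt{a}\right) = 43 - a + \sqrt{2} \sqrt{a}$)
$\frac{1}{N{\left(243,-240 \right)} + \left(44849 - -38939\right)} = \frac{1}{\left(43 - 243 + \sqrt{2} \sqrt{243}\right) + \left(44849 - -38939\right)} = \frac{1}{\left(43 - 243 + \sqrt{2} \cdot 9 \sqrt{3}\right) + \left(44849 + 38939\right)} = \frac{1}{\left(43 - 243 + 9 \sqrt{6}\right) + 83788} = \frac{1}{\left(-200 + 9 \sqrt{6}\right) + 83788} = \frac{1}{83588 + 9 \sqrt{6}}$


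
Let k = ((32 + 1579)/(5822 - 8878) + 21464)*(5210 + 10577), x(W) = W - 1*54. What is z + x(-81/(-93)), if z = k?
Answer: 32100705535849/94736 ≈ 3.3884e+8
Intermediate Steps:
x(W) = -54 + W (x(W) = W - 54 = -54 + W)
k = 1035506792551/3056 (k = (1611/(-3056) + 21464)*15787 = (1611*(-1/3056) + 21464)*15787 = (-1611/3056 + 21464)*15787 = (65592373/3056)*15787 = 1035506792551/3056 ≈ 3.3884e+8)
z = 1035506792551/3056 ≈ 3.3884e+8
z + x(-81/(-93)) = 1035506792551/3056 + (-54 - 81/(-93)) = 1035506792551/3056 + (-54 - 81*(-1/93)) = 1035506792551/3056 + (-54 + 27/31) = 1035506792551/3056 - 1647/31 = 32100705535849/94736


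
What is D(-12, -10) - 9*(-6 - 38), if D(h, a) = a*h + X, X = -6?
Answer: 510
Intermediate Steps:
D(h, a) = -6 + a*h (D(h, a) = a*h - 6 = -6 + a*h)
D(-12, -10) - 9*(-6 - 38) = (-6 - 10*(-12)) - 9*(-6 - 38) = (-6 + 120) - 9*(-44) = 114 + 396 = 510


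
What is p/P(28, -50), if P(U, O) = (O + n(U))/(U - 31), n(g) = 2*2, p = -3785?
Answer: -11355/46 ≈ -246.85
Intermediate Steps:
n(g) = 4
P(U, O) = (4 + O)/(-31 + U) (P(U, O) = (O + 4)/(U - 31) = (4 + O)/(-31 + U))
p/P(28, -50) = -3785*(-31 + 28)/(4 - 50) = -3785/(-46/(-3)) = -3785/((-⅓*(-46))) = -3785/46/3 = -3785*3/46 = -11355/46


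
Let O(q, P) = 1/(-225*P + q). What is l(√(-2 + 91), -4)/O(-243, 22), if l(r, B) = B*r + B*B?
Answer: -83088 + 20772*√89 ≈ 1.1287e+5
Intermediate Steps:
l(r, B) = B² + B*r (l(r, B) = B*r + B² = B² + B*r)
O(q, P) = 1/(q - 225*P)
l(√(-2 + 91), -4)/O(-243, 22) = (-4*(-4 + √(-2 + 91)))/(1/(-243 - 225*22)) = (-4*(-4 + √89))/(1/(-243 - 4950)) = (16 - 4*√89)/(1/(-5193)) = (16 - 4*√89)/(-1/5193) = (16 - 4*√89)*(-5193) = -83088 + 20772*√89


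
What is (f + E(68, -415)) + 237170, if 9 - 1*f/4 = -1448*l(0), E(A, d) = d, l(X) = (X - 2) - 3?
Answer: 207831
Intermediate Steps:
l(X) = -5 + X (l(X) = (-2 + X) - 3 = -5 + X)
f = -28924 (f = 36 - (-5792)*(-5 + 0) = 36 - (-5792)*(-5) = 36 - 4*7240 = 36 - 28960 = -28924)
(f + E(68, -415)) + 237170 = (-28924 - 415) + 237170 = -29339 + 237170 = 207831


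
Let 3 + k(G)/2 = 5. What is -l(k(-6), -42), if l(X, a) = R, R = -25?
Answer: 25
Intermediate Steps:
k(G) = 4 (k(G) = -6 + 2*5 = -6 + 10 = 4)
l(X, a) = -25
-l(k(-6), -42) = -1*(-25) = 25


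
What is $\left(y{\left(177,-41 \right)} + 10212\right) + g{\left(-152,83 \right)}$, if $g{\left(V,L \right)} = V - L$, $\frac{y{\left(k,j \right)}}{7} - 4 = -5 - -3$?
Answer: $9991$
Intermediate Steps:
$y{\left(k,j \right)} = 14$ ($y{\left(k,j \right)} = 28 + 7 \left(-5 - -3\right) = 28 + 7 \left(-5 + 3\right) = 28 + 7 \left(-2\right) = 28 - 14 = 14$)
$\left(y{\left(177,-41 \right)} + 10212\right) + g{\left(-152,83 \right)} = \left(14 + 10212\right) - 235 = 10226 - 235 = 9991$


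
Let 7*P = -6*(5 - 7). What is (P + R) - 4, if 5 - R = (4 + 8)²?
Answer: -989/7 ≈ -141.29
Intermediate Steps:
P = 12/7 (P = (-6*(5 - 7))/7 = (-6*(-2))/7 = (⅐)*12 = 12/7 ≈ 1.7143)
R = -139 (R = 5 - (4 + 8)² = 5 - 1*12² = 5 - 1*144 = 5 - 144 = -139)
(P + R) - 4 = (12/7 - 139) - 4 = -961/7 - 4 = -989/7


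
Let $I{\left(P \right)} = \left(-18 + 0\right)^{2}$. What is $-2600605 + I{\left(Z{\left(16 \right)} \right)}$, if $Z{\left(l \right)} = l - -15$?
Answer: $-2600281$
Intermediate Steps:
$Z{\left(l \right)} = 15 + l$ ($Z{\left(l \right)} = l + 15 = 15 + l$)
$I{\left(P \right)} = 324$ ($I{\left(P \right)} = \left(-18\right)^{2} = 324$)
$-2600605 + I{\left(Z{\left(16 \right)} \right)} = -2600605 + 324 = -2600281$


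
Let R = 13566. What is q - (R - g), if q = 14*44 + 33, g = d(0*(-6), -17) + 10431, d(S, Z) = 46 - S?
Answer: -2440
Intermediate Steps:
g = 10477 (g = (46 - 0*(-6)) + 10431 = (46 - 1*0) + 10431 = (46 + 0) + 10431 = 46 + 10431 = 10477)
q = 649 (q = 616 + 33 = 649)
q - (R - g) = 649 - (13566 - 1*10477) = 649 - (13566 - 10477) = 649 - 1*3089 = 649 - 3089 = -2440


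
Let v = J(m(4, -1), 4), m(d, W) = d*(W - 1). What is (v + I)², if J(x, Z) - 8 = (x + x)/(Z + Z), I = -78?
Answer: 5184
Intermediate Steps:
m(d, W) = d*(-1 + W)
J(x, Z) = 8 + x/Z (J(x, Z) = 8 + (x + x)/(Z + Z) = 8 + (2*x)/((2*Z)) = 8 + (2*x)*(1/(2*Z)) = 8 + x/Z)
v = 6 (v = 8 + (4*(-1 - 1))/4 = 8 + (4*(-2))*(¼) = 8 - 8*¼ = 8 - 2 = 6)
(v + I)² = (6 - 78)² = (-72)² = 5184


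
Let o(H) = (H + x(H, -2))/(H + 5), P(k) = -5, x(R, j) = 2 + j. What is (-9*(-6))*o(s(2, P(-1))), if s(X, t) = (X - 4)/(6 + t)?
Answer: -36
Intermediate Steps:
s(X, t) = (-4 + X)/(6 + t)
o(H) = H/(5 + H) (o(H) = (H + (2 - 2))/(H + 5) = (H + 0)/(5 + H) = H/(5 + H))
(-9*(-6))*o(s(2, P(-1))) = (-9*(-6))*(((-4 + 2)/(6 - 5))/(5 + (-4 + 2)/(6 - 5))) = 54*((-2/1)/(5 - 2/1)) = 54*((1*(-2))/(5 + 1*(-2))) = 54*(-2/(5 - 2)) = 54*(-2/3) = -36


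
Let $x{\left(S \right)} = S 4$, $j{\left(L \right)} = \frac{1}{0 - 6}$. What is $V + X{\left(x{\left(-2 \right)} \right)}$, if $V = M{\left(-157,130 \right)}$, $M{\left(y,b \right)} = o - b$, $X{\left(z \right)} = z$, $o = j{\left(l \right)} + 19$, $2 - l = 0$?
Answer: $- \frac{715}{6} \approx -119.17$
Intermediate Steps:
$l = 2$ ($l = 2 - 0 = 2 + 0 = 2$)
$j{\left(L \right)} = - \frac{1}{6}$ ($j{\left(L \right)} = \frac{1}{-6} = - \frac{1}{6}$)
$o = \frac{113}{6}$ ($o = - \frac{1}{6} + 19 = \frac{113}{6} \approx 18.833$)
$x{\left(S \right)} = 4 S$
$M{\left(y,b \right)} = \frac{113}{6} - b$
$V = - \frac{667}{6}$ ($V = \frac{113}{6} - 130 = - \frac{667}{6} \approx -111.17$)
$V + X{\left(x{\left(-2 \right)} \right)} = - \frac{667}{6} + 4 \left(-2\right) = - \frac{667}{6} - 8 = - \frac{715}{6}$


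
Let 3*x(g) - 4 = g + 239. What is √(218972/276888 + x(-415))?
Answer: I*√270933869670/69222 ≈ 7.5195*I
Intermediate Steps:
x(g) = 81 + g/3 (x(g) = 4/3 + (g + 239)/3 = 4/3 + (239 + g)/3 = 4/3 + (239/3 + g/3) = 81 + g/3)
√(218972/276888 + x(-415)) = √(218972/276888 + (81 + (⅓)*(-415))) = √(218972*(1/276888) + (81 - 415/3)) = √(54743/69222 - 172/3) = √(-3913985/69222) = I*√270933869670/69222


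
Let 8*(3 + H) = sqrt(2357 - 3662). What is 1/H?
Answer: -64/627 - 8*I*sqrt(145)/627 ≈ -0.10207 - 0.15364*I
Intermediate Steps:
H = -3 + 3*I*sqrt(145)/8 (H = -3 + sqrt(2357 - 3662)/8 = -3 + sqrt(-1305)/8 = -3 + (3*I*sqrt(145))/8 = -3 + 3*I*sqrt(145)/8 ≈ -3.0 + 4.5156*I)
1/H = 1/(-3 + 3*I*sqrt(145)/8)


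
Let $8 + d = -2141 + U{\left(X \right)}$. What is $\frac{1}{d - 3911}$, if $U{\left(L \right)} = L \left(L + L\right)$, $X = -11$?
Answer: $- \frac{1}{5818} \approx -0.00017188$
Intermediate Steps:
$U{\left(L \right)} = 2 L^{2}$ ($U{\left(L \right)} = L 2 L = 2 L^{2}$)
$d = -1907$ ($d = -8 - \left(2141 - 2 \left(-11\right)^{2}\right) = -8 + \left(-2141 + 2 \cdot 121\right) = -8 + \left(-2141 + 242\right) = -8 - 1899 = -1907$)
$\frac{1}{d - 3911} = \frac{1}{-1907 - 3911} = \frac{1}{-5818} = - \frac{1}{5818}$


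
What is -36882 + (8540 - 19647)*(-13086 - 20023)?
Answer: 367704781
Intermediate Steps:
-36882 + (8540 - 19647)*(-13086 - 20023) = -36882 - 11107*(-33109) = -36882 + 367741663 = 367704781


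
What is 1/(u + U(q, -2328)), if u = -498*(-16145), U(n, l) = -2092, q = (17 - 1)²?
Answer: 1/8038118 ≈ 1.2441e-7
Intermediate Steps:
q = 256 (q = 16² = 256)
u = 8040210
1/(u + U(q, -2328)) = 1/(8040210 - 2092) = 1/8038118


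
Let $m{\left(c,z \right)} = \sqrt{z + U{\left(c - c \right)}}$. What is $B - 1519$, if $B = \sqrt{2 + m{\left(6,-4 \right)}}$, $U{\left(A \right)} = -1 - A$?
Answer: $-1519 + \sqrt{2 + i \sqrt{5}} \approx -1517.4 + 0.70711 i$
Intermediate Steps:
$m{\left(c,z \right)} = \sqrt{-1 + z}$ ($m{\left(c,z \right)} = \sqrt{z - 1} = \sqrt{-1 + z}$)
$B = \sqrt{2 + i \sqrt{5}}$ ($B = \sqrt{2 + \sqrt{-1 - 4}} = \sqrt{2 + \sqrt{-5}} = \sqrt{2 + i \sqrt{5}} \approx 1.5811 + 0.70711 i$)
$B - 1519 = \sqrt{2 + i \sqrt{5}} - 1519 = -1519 + \sqrt{2 + i \sqrt{5}}$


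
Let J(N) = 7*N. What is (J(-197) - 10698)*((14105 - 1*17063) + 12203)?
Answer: -111651865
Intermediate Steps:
(J(-197) - 10698)*((14105 - 1*17063) + 12203) = (7*(-197) - 10698)*((14105 - 1*17063) + 12203) = (-1379 - 10698)*((14105 - 17063) + 12203) = -12077*(-2958 + 12203) = -12077*9245 = -111651865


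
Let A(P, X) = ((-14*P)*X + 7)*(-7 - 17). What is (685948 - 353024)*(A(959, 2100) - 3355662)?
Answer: 224162579902680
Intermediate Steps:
A(P, X) = -168 + 336*P*X (A(P, X) = (-14*P*X + 7)*(-24) = (7 - 14*P*X)*(-24) = -168 + 336*P*X)
(685948 - 353024)*(A(959, 2100) - 3355662) = (685948 - 353024)*((-168 + 336*959*2100) - 3355662) = 332924*((-168 + 676670400) - 3355662) = 332924*(676670232 - 3355662) = 332924*673314570 = 224162579902680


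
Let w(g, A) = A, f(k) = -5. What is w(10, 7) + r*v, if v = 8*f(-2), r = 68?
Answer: -2713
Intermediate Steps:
v = -40 (v = 8*(-5) = -40)
w(10, 7) + r*v = 7 + 68*(-40) = 7 - 2720 = -2713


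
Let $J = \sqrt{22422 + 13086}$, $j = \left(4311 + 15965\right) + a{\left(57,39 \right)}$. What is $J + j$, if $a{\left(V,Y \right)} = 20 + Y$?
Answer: $20335 + 2 \sqrt{8877} \approx 20523.0$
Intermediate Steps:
$j = 20335$ ($j = \left(4311 + 15965\right) + \left(20 + 39\right) = 20276 + 59 = 20335$)
$J = 2 \sqrt{8877}$ ($J = \sqrt{35508} = 2 \sqrt{8877} \approx 188.44$)
$J + j = 2 \sqrt{8877} + 20335 = 20335 + 2 \sqrt{8877}$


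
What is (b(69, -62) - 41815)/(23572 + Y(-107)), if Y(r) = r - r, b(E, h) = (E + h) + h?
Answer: -20935/11786 ≈ -1.7763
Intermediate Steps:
b(E, h) = E + 2*h
Y(r) = 0
(b(69, -62) - 41815)/(23572 + Y(-107)) = ((69 + 2*(-62)) - 41815)/(23572 + 0) = ((69 - 124) - 41815)/23572 = (-55 - 41815)*(1/23572) = -41870*1/23572 = -20935/11786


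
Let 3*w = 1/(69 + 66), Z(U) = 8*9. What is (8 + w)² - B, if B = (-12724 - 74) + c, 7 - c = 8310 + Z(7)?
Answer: 3483405406/164025 ≈ 21237.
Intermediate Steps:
Z(U) = 72
w = 1/405 (w = 1/(3*(69 + 66)) = (⅓)/135 = (⅓)*(1/135) = 1/405 ≈ 0.0024691)
c = -8375 (c = 7 - (8310 + 72) = 7 - 1*8382 = 7 - 8382 = -8375)
B = -21173 (B = (-12724 - 74) - 8375 = -12798 - 8375 = -21173)
(8 + w)² - B = (8 + 1/405)² - 1*(-21173) = (3241/405)² + 21173 = 10504081/164025 + 21173 = 3483405406/164025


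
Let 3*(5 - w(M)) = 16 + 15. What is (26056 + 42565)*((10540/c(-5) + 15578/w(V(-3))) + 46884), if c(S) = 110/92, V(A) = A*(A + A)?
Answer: 318710165879/88 ≈ 3.6217e+9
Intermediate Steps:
V(A) = 2*A² (V(A) = A*(2*A) = 2*A²)
w(M) = -16/3 (w(M) = 5 - (16 + 15)/3 = 5 - ⅓*31 = 5 - 31/3 = -16/3)
c(S) = 55/46 (c(S) = 110*(1/92) = 55/46)
(26056 + 42565)*((10540/c(-5) + 15578/w(V(-3))) + 46884) = (26056 + 42565)*((10540/(55/46) + 15578/(-16/3)) + 46884) = 68621*((10540*(46/55) + 15578*(-3/16)) + 46884) = 68621*((96968/11 - 23367/8) + 46884) = 68621*(518707/88 + 46884) = 68621*(4644499/88) = 318710165879/88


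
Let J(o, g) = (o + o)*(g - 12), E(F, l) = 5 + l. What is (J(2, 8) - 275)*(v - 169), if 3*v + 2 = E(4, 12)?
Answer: 47724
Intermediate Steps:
J(o, g) = 2*o*(-12 + g) (J(o, g) = (2*o)*(-12 + g) = 2*o*(-12 + g))
v = 5 (v = -⅔ + (5 + 12)/3 = -⅔ + (⅓)*17 = -⅔ + 17/3 = 5)
(J(2, 8) - 275)*(v - 169) = (2*2*(-12 + 8) - 275)*(5 - 169) = (2*2*(-4) - 275)*(-164) = (-16 - 275)*(-164) = -291*(-164) = 47724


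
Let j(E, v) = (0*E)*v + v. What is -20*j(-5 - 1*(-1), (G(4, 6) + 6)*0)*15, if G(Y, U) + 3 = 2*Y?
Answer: 0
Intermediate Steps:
G(Y, U) = -3 + 2*Y
j(E, v) = v (j(E, v) = 0*v + v = 0 + v = v)
-20*j(-5 - 1*(-1), (G(4, 6) + 6)*0)*15 = -20*((-3 + 2*4) + 6)*0*15 = -20*((-3 + 8) + 6)*0*15 = -20*(5 + 6)*0*15 = -220*0*15 = -20*0*15 = 0*15 = 0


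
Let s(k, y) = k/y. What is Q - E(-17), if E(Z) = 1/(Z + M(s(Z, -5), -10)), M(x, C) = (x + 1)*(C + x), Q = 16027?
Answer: 18447102/1151 ≈ 16027.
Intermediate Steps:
M(x, C) = (1 + x)*(C + x)
E(Z) = 1/(-10 + Z²/25 + 14*Z/5) (E(Z) = 1/(Z + (-10 + Z/(-5) + (Z/(-5))² - 10*Z/(-5))) = 1/(Z + (-10 + Z*(-⅕) + (Z*(-⅕))² - 10*Z*(-1)/5)) = 1/(Z + (-10 - Z/5 + (-Z/5)² - (-2)*Z)) = 1/(Z + (-10 - Z/5 + Z²/25 + 2*Z)) = 1/(Z + (-10 + Z²/25 + 9*Z/5)) = 1/(-10 + Z²/25 + 14*Z/5))
Q - E(-17) = 16027 - 25/(-250 + (-17)² + 70*(-17)) = 16027 - 25/(-250 + 289 - 1190) = 16027 - 25/(-1151) = 16027 - 25*(-1)/1151 = 16027 - 1*(-25/1151) = 16027 + 25/1151 = 18447102/1151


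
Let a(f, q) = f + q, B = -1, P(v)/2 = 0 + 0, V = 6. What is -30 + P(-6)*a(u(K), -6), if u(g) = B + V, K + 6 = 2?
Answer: -30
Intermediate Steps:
K = -4 (K = -6 + 2 = -4)
P(v) = 0 (P(v) = 2*(0 + 0) = 2*0 = 0)
u(g) = 5 (u(g) = -1 + 6 = 5)
-30 + P(-6)*a(u(K), -6) = -30 + 0*(5 - 6) = -30 + 0*(-1) = -30 + 0 = -30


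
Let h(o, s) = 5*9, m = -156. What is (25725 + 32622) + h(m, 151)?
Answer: 58392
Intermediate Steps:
h(o, s) = 45
(25725 + 32622) + h(m, 151) = (25725 + 32622) + 45 = 58347 + 45 = 58392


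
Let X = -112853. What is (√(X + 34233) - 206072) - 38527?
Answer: -244599 + 2*I*√19655 ≈ -2.446e+5 + 280.39*I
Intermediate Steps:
(√(X + 34233) - 206072) - 38527 = (√(-112853 + 34233) - 206072) - 38527 = (√(-78620) - 206072) - 38527 = (2*I*√19655 - 206072) - 38527 = (-206072 + 2*I*√19655) - 38527 = -244599 + 2*I*√19655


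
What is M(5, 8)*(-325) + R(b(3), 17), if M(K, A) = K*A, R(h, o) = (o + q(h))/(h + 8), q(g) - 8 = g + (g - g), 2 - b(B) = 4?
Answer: -77977/6 ≈ -12996.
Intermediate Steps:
b(B) = -2 (b(B) = 2 - 1*4 = 2 - 4 = -2)
q(g) = 8 + g (q(g) = 8 + (g + (g - g)) = 8 + (g + 0) = 8 + g)
R(h, o) = (8 + h + o)/(8 + h) (R(h, o) = (o + (8 + h))/(h + 8) = (8 + h + o)/(8 + h))
M(K, A) = A*K
M(5, 8)*(-325) + R(b(3), 17) = (8*5)*(-325) + (8 - 2 + 17)/(8 - 2) = 40*(-325) + 23/6 = -13000 + (1/6)*23 = -13000 + 23/6 = -77977/6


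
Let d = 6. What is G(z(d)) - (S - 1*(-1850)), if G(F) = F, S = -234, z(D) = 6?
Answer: -1610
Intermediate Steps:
G(z(d)) - (S - 1*(-1850)) = 6 - (-234 - 1*(-1850)) = 6 - (-234 + 1850) = 6 - 1*1616 = 6 - 1616 = -1610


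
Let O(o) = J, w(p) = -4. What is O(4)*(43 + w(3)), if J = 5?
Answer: 195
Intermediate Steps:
O(o) = 5
O(4)*(43 + w(3)) = 5*(43 - 4) = 5*39 = 195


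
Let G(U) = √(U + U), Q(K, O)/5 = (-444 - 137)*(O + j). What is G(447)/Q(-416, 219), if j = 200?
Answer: -√894/1217195 ≈ -2.4565e-5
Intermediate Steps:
Q(K, O) = -581000 - 2905*O (Q(K, O) = 5*((-444 - 137)*(O + 200)) = 5*(-581*(200 + O)) = 5*(-116200 - 581*O) = -581000 - 2905*O)
G(U) = √2*√U (G(U) = √(2*U) = √2*√U)
G(447)/Q(-416, 219) = (√2*√447)/(-581000 - 2905*219) = √894/(-581000 - 636195) = √894/(-1217195) = √894*(-1/1217195) = -√894/1217195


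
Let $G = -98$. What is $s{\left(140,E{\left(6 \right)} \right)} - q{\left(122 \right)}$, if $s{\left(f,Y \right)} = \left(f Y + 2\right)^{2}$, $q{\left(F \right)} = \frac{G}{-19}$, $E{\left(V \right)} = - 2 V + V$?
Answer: $\frac{13342538}{19} \approx 7.0224 \cdot 10^{5}$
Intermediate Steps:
$E{\left(V \right)} = - V$
$q{\left(F \right)} = \frac{98}{19}$ ($q{\left(F \right)} = - \frac{98}{-19} = \left(-98\right) \left(- \frac{1}{19}\right) = \frac{98}{19}$)
$s{\left(f,Y \right)} = \left(2 + Y f\right)^{2}$ ($s{\left(f,Y \right)} = \left(Y f + 2\right)^{2} = \left(2 + Y f\right)^{2}$)
$s{\left(140,E{\left(6 \right)} \right)} - q{\left(122 \right)} = \left(2 + \left(-1\right) 6 \cdot 140\right)^{2} - \frac{98}{19} = \left(2 - 840\right)^{2} - \frac{98}{19} = \left(-838\right)^{2} - \frac{98}{19} = 702244 - \frac{98}{19} = \frac{13342538}{19}$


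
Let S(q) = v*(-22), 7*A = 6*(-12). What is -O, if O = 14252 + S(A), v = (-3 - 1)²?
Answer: -13900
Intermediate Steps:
A = -72/7 (A = (6*(-12))/7 = (⅐)*(-72) = -72/7 ≈ -10.286)
v = 16 (v = (-4)² = 16)
S(q) = -352 (S(q) = 16*(-22) = -352)
O = 13900 (O = 14252 - 352 = 13900)
-O = -1*13900 = -13900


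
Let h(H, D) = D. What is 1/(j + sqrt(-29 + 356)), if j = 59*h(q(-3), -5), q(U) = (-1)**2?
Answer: -295/86698 - sqrt(327)/86698 ≈ -0.0036112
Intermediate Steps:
q(U) = 1
j = -295 (j = 59*(-5) = -295)
1/(j + sqrt(-29 + 356)) = 1/(-295 + sqrt(-29 + 356)) = 1/(-295 + sqrt(327))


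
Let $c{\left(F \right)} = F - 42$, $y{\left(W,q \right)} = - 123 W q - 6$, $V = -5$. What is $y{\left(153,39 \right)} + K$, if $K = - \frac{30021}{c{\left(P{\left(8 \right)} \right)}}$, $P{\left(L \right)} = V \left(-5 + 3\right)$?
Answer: $- \frac{23456283}{32} \approx -7.3301 \cdot 10^{5}$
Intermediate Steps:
$y{\left(W,q \right)} = -6 - 123 W q$ ($y{\left(W,q \right)} = - 123 W q - 6 = -6 - 123 W q$)
$P{\left(L \right)} = 10$ ($P{\left(L \right)} = - 5 \left(-5 + 3\right) = \left(-5\right) \left(-2\right) = 10$)
$c{\left(F \right)} = -42 + F$ ($c{\left(F \right)} = F - 42 = -42 + F$)
$K = \frac{30021}{32}$ ($K = - \frac{30021}{-42 + 10} = - \frac{30021}{-32} = \left(-30021\right) \left(- \frac{1}{32}\right) = \frac{30021}{32} \approx 938.16$)
$y{\left(153,39 \right)} + K = \left(-6 - 18819 \cdot 39\right) + \frac{30021}{32} = \left(-6 - 733941\right) + \frac{30021}{32} = -733947 + \frac{30021}{32} = - \frac{23456283}{32}$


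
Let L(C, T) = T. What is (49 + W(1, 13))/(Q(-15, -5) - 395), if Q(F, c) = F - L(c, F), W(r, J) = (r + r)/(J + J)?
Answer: -638/5135 ≈ -0.12425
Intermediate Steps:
W(r, J) = r/J (W(r, J) = (2*r)/((2*J)) = (2*r)*(1/(2*J)) = r/J)
Q(F, c) = 0 (Q(F, c) = F - F = 0)
(49 + W(1, 13))/(Q(-15, -5) - 395) = (49 + 1/13)/(0 - 395) = (49 + 1*(1/13))/(-395) = (49 + 1/13)*(-1/395) = (638/13)*(-1/395) = -638/5135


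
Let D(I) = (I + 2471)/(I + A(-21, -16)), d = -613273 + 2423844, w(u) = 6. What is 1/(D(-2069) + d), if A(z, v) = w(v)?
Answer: 2063/3735207571 ≈ 5.5231e-7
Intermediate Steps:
d = 1810571
A(z, v) = 6
D(I) = (2471 + I)/(6 + I) (D(I) = (I + 2471)/(I + 6) = (2471 + I)/(6 + I))
1/(D(-2069) + d) = 1/((2471 - 2069)/(6 - 2069) + 1810571) = 1/(402/(-2063) + 1810571) = 1/(-1/2063*402 + 1810571) = 1/(-402/2063 + 1810571) = 1/(3735207571/2063) = 2063/3735207571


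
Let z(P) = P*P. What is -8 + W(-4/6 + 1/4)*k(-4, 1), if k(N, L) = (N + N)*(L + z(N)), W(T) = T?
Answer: 146/3 ≈ 48.667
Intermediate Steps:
z(P) = P**2
k(N, L) = 2*N*(L + N**2) (k(N, L) = (N + N)*(L + N**2) = (2*N)*(L + N**2) = 2*N*(L + N**2))
-8 + W(-4/6 + 1/4)*k(-4, 1) = -8 + (-4/6 + 1/4)*(2*(-4)*(1 + (-4)**2)) = -8 + (-4*1/6 + 1*(1/4))*(2*(-4)*(1 + 16)) = -8 + (-2/3 + 1/4)*(2*(-4)*17) = -8 - 5/12*(-136) = -8 + 170/3 = 146/3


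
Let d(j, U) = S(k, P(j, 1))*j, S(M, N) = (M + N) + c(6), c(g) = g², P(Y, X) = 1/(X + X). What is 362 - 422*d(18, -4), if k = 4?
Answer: -307276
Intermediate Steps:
P(Y, X) = 1/(2*X)
S(M, N) = 36 + M + N (S(M, N) = (M + N) + 6² = (M + N) + 36 = 36 + M + N)
d(j, U) = 81*j/2 (d(j, U) = (36 + 4 + (½)/1)*j = (36 + 4 + (½)*1)*j = (36 + 4 + ½)*j = 81*j/2)
362 - 422*d(18, -4) = 362 - 17091*18 = 362 - 422*729 = 362 - 307638 = -307276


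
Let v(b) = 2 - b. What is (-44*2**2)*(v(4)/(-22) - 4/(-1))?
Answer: -720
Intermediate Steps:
(-44*2**2)*(v(4)/(-22) - 4/(-1)) = (-44*2**2)*((2 - 1*4)/(-22) - 4/(-1)) = (-44*4)*((2 - 4)*(-1/22) - 4*(-1)) = -176*(-2*(-1/22) + 4) = -176*(1/11 + 4) = -176*45/11 = -720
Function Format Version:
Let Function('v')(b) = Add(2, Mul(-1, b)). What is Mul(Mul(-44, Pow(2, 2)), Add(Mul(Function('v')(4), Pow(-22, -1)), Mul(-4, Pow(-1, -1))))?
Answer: -720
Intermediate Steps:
Mul(Mul(-44, Pow(2, 2)), Add(Mul(Function('v')(4), Pow(-22, -1)), Mul(-4, Pow(-1, -1)))) = Mul(Mul(-44, Pow(2, 2)), Add(Mul(Add(2, Mul(-1, 4)), Pow(-22, -1)), Mul(-4, Pow(-1, -1)))) = Mul(Mul(-44, 4), Add(Mul(Add(2, -4), Rational(-1, 22)), Mul(-4, -1))) = Mul(-176, Add(Mul(-2, Rational(-1, 22)), 4)) = Mul(-176, Add(Rational(1, 11), 4)) = Mul(-176, Rational(45, 11)) = -720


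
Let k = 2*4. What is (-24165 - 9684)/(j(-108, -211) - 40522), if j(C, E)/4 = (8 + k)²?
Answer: 11283/13166 ≈ 0.85698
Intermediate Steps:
k = 8
j(C, E) = 1024 (j(C, E) = 4*(8 + 8)² = 4*16² = 4*256 = 1024)
(-24165 - 9684)/(j(-108, -211) - 40522) = (-24165 - 9684)/(1024 - 40522) = -33849/(-39498) = -33849*(-1/39498) = 11283/13166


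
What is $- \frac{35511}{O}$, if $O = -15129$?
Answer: $\frac{11837}{5043} \approx 2.3472$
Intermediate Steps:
$- \frac{35511}{O} = - \frac{35511}{-15129} = \left(-35511\right) \left(- \frac{1}{15129}\right) = \frac{11837}{5043}$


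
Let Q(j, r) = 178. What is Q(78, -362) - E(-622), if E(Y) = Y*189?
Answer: 117736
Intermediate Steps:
E(Y) = 189*Y
Q(78, -362) - E(-622) = 178 - 189*(-622) = 178 - 1*(-117558) = 178 + 117558 = 117736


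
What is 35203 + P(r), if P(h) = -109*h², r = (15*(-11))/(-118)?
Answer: 487199047/13924 ≈ 34990.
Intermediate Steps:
r = 165/118 (r = -165*(-1/118) = 165/118 ≈ 1.3983)
35203 + P(r) = 35203 - 109*(165/118)² = 35203 - 109*27225/13924 = 35203 - 2967525/13924 = 487199047/13924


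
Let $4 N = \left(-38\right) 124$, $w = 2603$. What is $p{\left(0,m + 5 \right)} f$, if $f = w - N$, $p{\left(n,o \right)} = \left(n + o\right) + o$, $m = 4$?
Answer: $68058$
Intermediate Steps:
$N = -1178$ ($N = \frac{\left(-38\right) 124}{4} = \frac{1}{4} \left(-4712\right) = -1178$)
$p{\left(n,o \right)} = n + 2 o$
$f = 3781$ ($f = 2603 - -1178 = 2603 + 1178 = 3781$)
$p{\left(0,m + 5 \right)} f = \left(0 + 2 \left(4 + 5\right)\right) 3781 = \left(0 + 2 \cdot 9\right) 3781 = \left(0 + 18\right) 3781 = 18 \cdot 3781 = 68058$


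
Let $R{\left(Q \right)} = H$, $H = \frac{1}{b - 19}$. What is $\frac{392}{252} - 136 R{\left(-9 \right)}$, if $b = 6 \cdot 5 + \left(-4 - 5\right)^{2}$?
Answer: $\frac{16}{207} \approx 0.077295$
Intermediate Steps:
$b = 111$ ($b = 30 + \left(-9\right)^{2} = 30 + 81 = 111$)
$H = \frac{1}{92}$ ($H = \frac{1}{111 - 19} = \frac{1}{92} \approx 0.01087$)
$R{\left(Q \right)} = \frac{1}{92}$
$\frac{392}{252} - 136 R{\left(-9 \right)} = \frac{392}{252} - \frac{34}{23} = 392 \cdot \frac{1}{252} - \frac{34}{23} = \frac{14}{9} - \frac{34}{23} = \frac{16}{207}$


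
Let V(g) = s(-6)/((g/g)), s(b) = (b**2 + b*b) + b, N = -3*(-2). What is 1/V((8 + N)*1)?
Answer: 1/66 ≈ 0.015152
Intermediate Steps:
N = 6
s(b) = b + 2*b**2 (s(b) = (b**2 + b**2) + b = 2*b**2 + b = b + 2*b**2)
V(g) = 66 (V(g) = (-6*(1 + 2*(-6)))/((g/g)) = -6*(1 - 12)/1 = -6*(-11)*1 = 66*1 = 66)
1/V((8 + N)*1) = 1/66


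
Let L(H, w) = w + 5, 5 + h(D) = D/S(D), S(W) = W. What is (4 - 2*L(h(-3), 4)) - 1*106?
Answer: -120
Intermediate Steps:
h(D) = -4 (h(D) = -5 + D/D = -5 + 1 = -4)
L(H, w) = 5 + w
(4 - 2*L(h(-3), 4)) - 1*106 = (4 - 2*(5 + 4)) - 1*106 = (4 - 2*9) - 106 = (4 - 18) - 106 = -14 - 106 = -120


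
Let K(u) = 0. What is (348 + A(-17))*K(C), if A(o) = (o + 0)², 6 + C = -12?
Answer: 0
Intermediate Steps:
C = -18 (C = -6 - 12 = -18)
A(o) = o²
(348 + A(-17))*K(C) = (348 + (-17)²)*0 = (348 + 289)*0 = 637*0 = 0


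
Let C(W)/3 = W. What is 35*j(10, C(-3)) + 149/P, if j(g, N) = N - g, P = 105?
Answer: -69676/105 ≈ -663.58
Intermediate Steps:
C(W) = 3*W
35*j(10, C(-3)) + 149/P = 35*(3*(-3) - 1*10) + 149/105 = 35*(-9 - 10) + 149*(1/105) = 35*(-19) + 149/105 = -665 + 149/105 = -69676/105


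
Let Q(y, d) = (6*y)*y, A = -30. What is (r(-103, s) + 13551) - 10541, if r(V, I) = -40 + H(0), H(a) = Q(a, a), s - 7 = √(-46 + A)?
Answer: 2970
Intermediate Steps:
Q(y, d) = 6*y²
s = 7 + 2*I*√19 (s = 7 + √(-46 - 30) = 7 + √(-76) = 7 + 2*I*√19 ≈ 7.0 + 8.7178*I)
H(a) = 6*a²
r(V, I) = -40 (r(V, I) = -40 + 6*0² = -40 + 6*0 = -40 + 0 = -40)
(r(-103, s) + 13551) - 10541 = (-40 + 13551) - 10541 = 13511 - 10541 = 2970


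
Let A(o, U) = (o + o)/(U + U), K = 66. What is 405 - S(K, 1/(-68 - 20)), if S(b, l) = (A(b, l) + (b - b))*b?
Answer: 383733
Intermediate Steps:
A(o, U) = o/U (A(o, U) = (2*o)/((2*U)) = (2*o)*(1/(2*U)) = o/U)
S(b, l) = b²/l (S(b, l) = (b/l + (b - b))*b = (b/l + 0)*b = (b/l)*b = b²/l)
405 - S(K, 1/(-68 - 20)) = 405 - 66²/(1/(-68 - 20)) = 405 - 4356/(1/(-88)) = 405 - 4356/(-1/88) = 405 - 4356*(-88) = 405 - 1*(-383328) = 405 + 383328 = 383733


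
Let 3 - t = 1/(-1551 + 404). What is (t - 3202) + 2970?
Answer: -262662/1147 ≈ -229.00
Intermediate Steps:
t = 3442/1147 (t = 3 - 1/(-1551 + 404) = 3 - 1/(-1147) = 3 - 1*(-1/1147) = 3 + 1/1147 = 3442/1147 ≈ 3.0009)
(t - 3202) + 2970 = (3442/1147 - 3202) + 2970 = -3669252/1147 + 2970 = -262662/1147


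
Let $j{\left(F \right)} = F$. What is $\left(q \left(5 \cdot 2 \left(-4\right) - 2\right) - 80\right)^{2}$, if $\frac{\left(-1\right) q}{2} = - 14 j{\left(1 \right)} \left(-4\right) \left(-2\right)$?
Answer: $90022144$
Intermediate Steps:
$q = 224$ ($q = - 2 \left(- 14 \cdot 1 \left(-4\right) \left(-2\right)\right) = - 2 \left(- 14 \left(\left(-4\right) \left(-2\right)\right)\right) = - 2 \left(\left(-14\right) 8\right) = \left(-2\right) \left(-112\right) = 224$)
$\left(q \left(5 \cdot 2 \left(-4\right) - 2\right) - 80\right)^{2} = \left(224 \left(5 \cdot 2 \left(-4\right) - 2\right) - 80\right)^{2} = \left(224 \left(5 \left(-8\right) - 2\right) - 80\right)^{2} = \left(224 \left(-40 - 2\right) - 80\right)^{2} = \left(224 \left(-42\right) - 80\right)^{2} = \left(-9408 - 80\right)^{2} = \left(-9488\right)^{2} = 90022144$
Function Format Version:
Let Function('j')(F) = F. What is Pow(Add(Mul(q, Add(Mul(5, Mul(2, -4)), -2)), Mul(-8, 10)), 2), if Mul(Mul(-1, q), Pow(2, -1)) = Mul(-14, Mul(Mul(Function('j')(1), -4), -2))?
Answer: 90022144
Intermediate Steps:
q = 224 (q = Mul(-2, Mul(-14, Mul(Mul(1, -4), -2))) = Mul(-2, Mul(-14, Mul(-4, -2))) = Mul(-2, Mul(-14, 8)) = Mul(-2, -112) = 224)
Pow(Add(Mul(q, Add(Mul(5, Mul(2, -4)), -2)), Mul(-8, 10)), 2) = Pow(Add(Mul(224, Add(Mul(5, Mul(2, -4)), -2)), Mul(-8, 10)), 2) = Pow(Add(Mul(224, Add(Mul(5, -8), -2)), -80), 2) = Pow(Add(Mul(224, Add(-40, -2)), -80), 2) = Pow(Add(Mul(224, -42), -80), 2) = Pow(Add(-9408, -80), 2) = Pow(-9488, 2) = 90022144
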